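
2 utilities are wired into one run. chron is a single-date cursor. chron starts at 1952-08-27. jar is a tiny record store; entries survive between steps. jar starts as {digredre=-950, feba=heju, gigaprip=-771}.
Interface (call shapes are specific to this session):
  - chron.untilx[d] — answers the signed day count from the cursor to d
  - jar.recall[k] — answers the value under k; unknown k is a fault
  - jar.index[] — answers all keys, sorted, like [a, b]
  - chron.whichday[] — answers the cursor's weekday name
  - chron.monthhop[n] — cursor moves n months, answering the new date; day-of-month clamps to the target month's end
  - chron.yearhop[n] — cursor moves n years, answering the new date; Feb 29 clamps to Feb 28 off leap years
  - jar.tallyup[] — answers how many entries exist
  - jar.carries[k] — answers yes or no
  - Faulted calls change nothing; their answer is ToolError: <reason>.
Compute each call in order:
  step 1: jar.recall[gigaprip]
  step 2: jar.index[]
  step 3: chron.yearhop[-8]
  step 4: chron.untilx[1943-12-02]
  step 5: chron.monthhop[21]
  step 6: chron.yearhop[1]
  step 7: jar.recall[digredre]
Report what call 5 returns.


Step: jar.recall[gigaprip]
Result: -771
Step: jar.index[]
Result: [digredre, feba, gigaprip]
Step: chron.yearhop[-8]
Result: 1944-08-27
Step: chron.untilx[1943-12-02]
Result: -269
Step: chron.monthhop[21]
Result: 1946-05-27
Step: chron.yearhop[1]
Result: 1947-05-27
Step: jar.recall[digredre]
Result: -950

Answer: 1946-05-27


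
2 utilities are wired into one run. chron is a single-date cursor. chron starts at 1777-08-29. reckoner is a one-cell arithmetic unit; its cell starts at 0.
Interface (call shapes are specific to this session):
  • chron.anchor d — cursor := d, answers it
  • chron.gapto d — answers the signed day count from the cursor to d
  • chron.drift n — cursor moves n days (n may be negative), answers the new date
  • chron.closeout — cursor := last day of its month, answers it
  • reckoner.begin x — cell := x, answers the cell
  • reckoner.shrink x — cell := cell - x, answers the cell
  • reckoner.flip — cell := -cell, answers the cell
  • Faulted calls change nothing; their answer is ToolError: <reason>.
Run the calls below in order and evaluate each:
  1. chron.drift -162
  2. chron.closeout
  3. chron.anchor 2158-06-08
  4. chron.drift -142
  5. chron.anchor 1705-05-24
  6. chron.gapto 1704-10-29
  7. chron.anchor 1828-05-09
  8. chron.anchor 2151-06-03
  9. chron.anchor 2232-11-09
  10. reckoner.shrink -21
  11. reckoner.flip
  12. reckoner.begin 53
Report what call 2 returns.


→ drift(n→-162)
← 1777-03-20
→ closeout()
← 1777-03-31
→ anchor(d→2158-06-08)
← 2158-06-08
→ drift(n→-142)
← 2158-01-17
→ anchor(d→1705-05-24)
← 1705-05-24
→ gapto(d→1704-10-29)
← -207
→ anchor(d→1828-05-09)
← 1828-05-09
→ anchor(d→2151-06-03)
← 2151-06-03
→ anchor(d→2232-11-09)
← 2232-11-09
→ shrink(x→-21)
← 21
→ flip()
← -21
→ begin(x→53)
← 53

Answer: 1777-03-31


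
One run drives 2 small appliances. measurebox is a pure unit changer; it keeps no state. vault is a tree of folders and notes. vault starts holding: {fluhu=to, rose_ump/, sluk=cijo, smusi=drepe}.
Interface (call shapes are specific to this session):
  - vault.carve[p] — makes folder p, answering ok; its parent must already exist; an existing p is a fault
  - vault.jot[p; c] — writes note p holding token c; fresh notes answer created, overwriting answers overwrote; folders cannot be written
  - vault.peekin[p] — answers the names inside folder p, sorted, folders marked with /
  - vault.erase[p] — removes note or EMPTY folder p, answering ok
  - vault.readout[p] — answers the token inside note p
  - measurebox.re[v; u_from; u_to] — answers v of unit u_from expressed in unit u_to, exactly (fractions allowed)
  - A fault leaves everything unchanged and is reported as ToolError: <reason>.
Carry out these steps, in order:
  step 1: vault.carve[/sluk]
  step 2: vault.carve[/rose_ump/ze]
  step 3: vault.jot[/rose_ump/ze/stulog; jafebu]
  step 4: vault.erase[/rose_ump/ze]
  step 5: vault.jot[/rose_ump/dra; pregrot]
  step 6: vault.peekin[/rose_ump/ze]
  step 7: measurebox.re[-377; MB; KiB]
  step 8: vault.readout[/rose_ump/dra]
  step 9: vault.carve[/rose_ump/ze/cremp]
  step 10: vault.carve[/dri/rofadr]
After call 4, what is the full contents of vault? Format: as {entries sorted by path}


Answer: {fluhu=to, rose_ump/, rose_ump/ze/, rose_ump/ze/stulog=jafebu, sluk=cijo, smusi=drepe}

Derivation:
Calling carve with p='/sluk', → ToolError: exists.
Using carve with p='/rose_ump/ze', → ok.
I use jot with p='/rose_ump/ze/stulog', c='jafebu', and see created.
I call erase with p='/rose_ump/ze': ToolError: not empty.
I call jot with p='/rose_ump/dra', c='pregrot', which returns created.
I use peekin with p='/rose_ump/ze', and get [stulog].
Calling re with v='-377', u_from='MB', u_to='KiB': -5890625/16.
I run readout with p='/rose_ump/dra': pregrot.
I invoke carve with p='/rose_ump/ze/cremp', — result: ok.
I try carve with p='/dri/rofadr', — result: ToolError: no parent.


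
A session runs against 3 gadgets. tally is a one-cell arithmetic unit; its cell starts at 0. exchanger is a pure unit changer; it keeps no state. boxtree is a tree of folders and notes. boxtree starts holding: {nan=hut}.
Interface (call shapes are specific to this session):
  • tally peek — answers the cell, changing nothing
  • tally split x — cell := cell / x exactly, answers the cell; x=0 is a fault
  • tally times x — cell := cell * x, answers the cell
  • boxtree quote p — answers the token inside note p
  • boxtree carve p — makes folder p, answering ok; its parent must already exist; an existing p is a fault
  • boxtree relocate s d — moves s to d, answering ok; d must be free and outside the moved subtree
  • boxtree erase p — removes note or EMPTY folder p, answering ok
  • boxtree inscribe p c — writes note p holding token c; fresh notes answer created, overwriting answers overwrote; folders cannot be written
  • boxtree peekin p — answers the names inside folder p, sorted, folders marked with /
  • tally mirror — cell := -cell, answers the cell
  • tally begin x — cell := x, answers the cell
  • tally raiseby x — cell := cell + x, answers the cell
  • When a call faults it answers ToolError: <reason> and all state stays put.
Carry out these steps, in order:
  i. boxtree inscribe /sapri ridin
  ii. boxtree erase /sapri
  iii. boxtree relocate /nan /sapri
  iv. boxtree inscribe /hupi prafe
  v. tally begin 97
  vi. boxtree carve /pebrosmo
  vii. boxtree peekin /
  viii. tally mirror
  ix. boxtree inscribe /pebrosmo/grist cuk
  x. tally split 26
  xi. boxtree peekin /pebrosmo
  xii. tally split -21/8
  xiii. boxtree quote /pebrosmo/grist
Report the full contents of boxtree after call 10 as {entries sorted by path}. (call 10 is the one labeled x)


Calling boxtree inscribe with p→/sapri, c→ridin, and see created.
Calling boxtree erase with p→/sapri, giving ok.
I invoke boxtree relocate with s→/nan, d→/sapri, giving ok.
Next I call boxtree inscribe with p→/hupi, c→prafe, yielding created.
I use tally begin with x→97, — result: 97.
Now I run boxtree carve with p→/pebrosmo, and observe ok.
I run boxtree peekin with p→/, — result: [hupi, pebrosmo/, sapri].
I run tally mirror, and see -97.
I call boxtree inscribe with p→/pebrosmo/grist, c→cuk: created.
I run tally split with x→26, and see -97/26.
Invoking boxtree peekin with p→/pebrosmo, and see [grist].
Now I run tally split with x→-21/8, and see 388/273.
Invoking boxtree quote with p→/pebrosmo/grist, giving cuk.

Answer: {hupi=prafe, pebrosmo/, pebrosmo/grist=cuk, sapri=hut}


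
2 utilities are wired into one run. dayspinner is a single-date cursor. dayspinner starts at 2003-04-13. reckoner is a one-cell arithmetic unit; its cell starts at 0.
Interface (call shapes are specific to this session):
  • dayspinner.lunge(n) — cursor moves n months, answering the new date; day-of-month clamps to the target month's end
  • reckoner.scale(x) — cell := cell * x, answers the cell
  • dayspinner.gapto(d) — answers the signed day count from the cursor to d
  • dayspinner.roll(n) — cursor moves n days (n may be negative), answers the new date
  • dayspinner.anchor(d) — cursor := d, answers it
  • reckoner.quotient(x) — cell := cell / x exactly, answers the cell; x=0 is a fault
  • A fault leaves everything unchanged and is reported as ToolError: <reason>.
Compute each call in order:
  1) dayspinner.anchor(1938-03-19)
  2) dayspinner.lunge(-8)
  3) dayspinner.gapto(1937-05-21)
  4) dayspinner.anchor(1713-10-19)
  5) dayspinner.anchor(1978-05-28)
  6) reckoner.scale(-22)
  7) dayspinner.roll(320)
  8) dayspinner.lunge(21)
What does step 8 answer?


Answer: 1981-01-13

Derivation:
Calling dayspinner.anchor on d: 1938-03-19, and get 1938-03-19.
Using dayspinner.lunge on n: -8, and observe 1937-07-19.
Now I run dayspinner.gapto on d: 1937-05-21, and see -59.
I use dayspinner.anchor on d: 1713-10-19: 1713-10-19.
I use dayspinner.anchor on d: 1978-05-28, and see 1978-05-28.
I try reckoner.scale on x: -22, yielding 0.
I run dayspinner.roll on n: 320, and see 1979-04-13.
I run dayspinner.lunge on n: 21, which returns 1981-01-13.


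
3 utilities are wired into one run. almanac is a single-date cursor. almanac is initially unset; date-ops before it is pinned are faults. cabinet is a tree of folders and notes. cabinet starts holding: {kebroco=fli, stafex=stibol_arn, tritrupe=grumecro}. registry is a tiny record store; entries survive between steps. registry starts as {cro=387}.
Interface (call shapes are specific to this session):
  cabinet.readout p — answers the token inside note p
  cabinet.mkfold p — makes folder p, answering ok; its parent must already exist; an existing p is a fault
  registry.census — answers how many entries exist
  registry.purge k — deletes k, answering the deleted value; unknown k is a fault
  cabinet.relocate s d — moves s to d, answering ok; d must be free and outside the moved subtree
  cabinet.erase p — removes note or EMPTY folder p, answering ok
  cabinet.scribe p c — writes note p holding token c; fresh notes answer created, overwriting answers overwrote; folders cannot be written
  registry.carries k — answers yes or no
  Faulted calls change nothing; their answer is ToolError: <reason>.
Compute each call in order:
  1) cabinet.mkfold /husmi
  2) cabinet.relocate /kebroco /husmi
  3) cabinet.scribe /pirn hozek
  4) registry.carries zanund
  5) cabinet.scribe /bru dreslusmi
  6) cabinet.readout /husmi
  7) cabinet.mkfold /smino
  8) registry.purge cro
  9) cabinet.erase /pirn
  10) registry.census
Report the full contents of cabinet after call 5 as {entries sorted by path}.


Step: cabinet.mkfold[p=/husmi]
Result: ok
Step: cabinet.relocate[s=/kebroco; d=/husmi]
Result: ToolError: exists
Step: cabinet.scribe[p=/pirn; c=hozek]
Result: created
Step: registry.carries[k=zanund]
Result: no
Step: cabinet.scribe[p=/bru; c=dreslusmi]
Result: created
Step: cabinet.readout[p=/husmi]
Result: ToolError: is a directory
Step: cabinet.mkfold[p=/smino]
Result: ok
Step: registry.purge[k=cro]
Result: 387
Step: cabinet.erase[p=/pirn]
Result: ok
Step: registry.census[]
Result: 0

Answer: {bru=dreslusmi, husmi/, kebroco=fli, pirn=hozek, stafex=stibol_arn, tritrupe=grumecro}


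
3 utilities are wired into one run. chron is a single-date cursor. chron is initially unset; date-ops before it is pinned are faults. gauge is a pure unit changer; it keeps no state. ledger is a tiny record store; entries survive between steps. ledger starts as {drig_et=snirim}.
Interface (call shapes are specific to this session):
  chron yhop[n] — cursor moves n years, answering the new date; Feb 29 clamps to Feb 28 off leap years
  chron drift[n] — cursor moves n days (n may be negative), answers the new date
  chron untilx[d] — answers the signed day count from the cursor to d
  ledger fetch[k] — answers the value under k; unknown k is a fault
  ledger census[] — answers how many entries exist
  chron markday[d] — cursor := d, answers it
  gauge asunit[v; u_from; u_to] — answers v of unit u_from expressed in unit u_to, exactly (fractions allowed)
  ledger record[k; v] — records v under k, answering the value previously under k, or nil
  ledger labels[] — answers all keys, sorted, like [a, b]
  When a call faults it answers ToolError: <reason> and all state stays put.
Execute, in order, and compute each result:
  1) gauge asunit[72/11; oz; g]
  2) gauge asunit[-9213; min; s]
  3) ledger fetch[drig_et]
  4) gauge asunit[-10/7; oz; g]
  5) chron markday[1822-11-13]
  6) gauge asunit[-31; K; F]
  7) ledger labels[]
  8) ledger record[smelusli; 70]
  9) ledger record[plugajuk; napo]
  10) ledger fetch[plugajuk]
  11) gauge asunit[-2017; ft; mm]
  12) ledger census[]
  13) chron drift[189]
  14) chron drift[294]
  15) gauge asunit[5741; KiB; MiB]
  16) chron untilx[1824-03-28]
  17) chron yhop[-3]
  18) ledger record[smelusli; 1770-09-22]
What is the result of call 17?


Step: gauge asunit[v='72/11'; u_from='oz'; u_to='g']
Result: 37112103/200000
Step: gauge asunit[v='-9213'; u_from='min'; u_to='s']
Result: -552780
Step: ledger fetch[k='drig_et']
Result: snirim
Step: gauge asunit[v='-10/7'; u_from='oz'; u_to='g']
Result: -6479891/160000
Step: chron markday[d='1822-11-13']
Result: 1822-11-13
Step: gauge asunit[v='-31'; u_from='K'; u_to='F']
Result: -51547/100
Step: ledger labels[]
Result: [drig_et]
Step: ledger record[k='smelusli'; v='70']
Result: nil
Step: ledger record[k='plugajuk'; v='napo']
Result: nil
Step: ledger fetch[k='plugajuk']
Result: napo
Step: gauge asunit[v='-2017'; u_from='ft'; u_to='mm']
Result: -3073908/5
Step: ledger census[]
Result: 3
Step: chron drift[n='189']
Result: 1823-05-21
Step: chron drift[n='294']
Result: 1824-03-10
Step: gauge asunit[v='5741'; u_from='KiB'; u_to='MiB']
Result: 5741/1024
Step: chron untilx[d='1824-03-28']
Result: 18
Step: chron yhop[n='-3']
Result: 1821-03-10
Step: ledger record[k='smelusli'; v='1770-09-22']
Result: 70

Answer: 1821-03-10


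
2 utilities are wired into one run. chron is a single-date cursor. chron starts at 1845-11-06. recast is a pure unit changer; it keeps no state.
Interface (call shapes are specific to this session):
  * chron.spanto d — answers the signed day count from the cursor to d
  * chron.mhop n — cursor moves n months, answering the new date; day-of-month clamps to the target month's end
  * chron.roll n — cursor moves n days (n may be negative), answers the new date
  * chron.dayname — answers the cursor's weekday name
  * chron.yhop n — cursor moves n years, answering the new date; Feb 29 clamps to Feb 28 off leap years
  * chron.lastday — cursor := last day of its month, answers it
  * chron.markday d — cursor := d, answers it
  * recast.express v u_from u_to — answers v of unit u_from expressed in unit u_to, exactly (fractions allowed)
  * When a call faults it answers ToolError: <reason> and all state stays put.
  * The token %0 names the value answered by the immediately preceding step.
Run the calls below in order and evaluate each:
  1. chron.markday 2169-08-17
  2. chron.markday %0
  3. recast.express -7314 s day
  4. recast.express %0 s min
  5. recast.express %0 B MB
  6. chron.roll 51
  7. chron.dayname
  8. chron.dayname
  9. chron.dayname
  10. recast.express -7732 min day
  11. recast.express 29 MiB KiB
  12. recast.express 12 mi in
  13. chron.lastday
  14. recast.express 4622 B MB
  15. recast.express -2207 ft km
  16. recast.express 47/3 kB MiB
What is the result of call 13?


> chron.markday d=2169-08-17
[out] 2169-08-17
> chron.markday d=%0
[out] 2169-08-17
> recast.express v=-7314 u_from=s u_to=day
[out] -1219/14400
> recast.express v=%0 u_from=s u_to=min
[out] -1219/864000
> recast.express v=%0 u_from=B u_to=MB
[out] -1219/864000000000
> chron.roll n=51
[out] 2169-10-07
> chron.dayname
[out] Saturday
> chron.dayname
[out] Saturday
> chron.dayname
[out] Saturday
> recast.express v=-7732 u_from=min u_to=day
[out] -1933/360
> recast.express v=29 u_from=MiB u_to=KiB
[out] 29696
> recast.express v=12 u_from=mi u_to=in
[out] 760320
> chron.lastday
[out] 2169-10-31
> recast.express v=4622 u_from=B u_to=MB
[out] 2311/500000
> recast.express v=-2207 u_from=ft u_to=km
[out] -840867/1250000
> recast.express v=47/3 u_from=kB u_to=MiB
[out] 5875/393216

Answer: 2169-10-31


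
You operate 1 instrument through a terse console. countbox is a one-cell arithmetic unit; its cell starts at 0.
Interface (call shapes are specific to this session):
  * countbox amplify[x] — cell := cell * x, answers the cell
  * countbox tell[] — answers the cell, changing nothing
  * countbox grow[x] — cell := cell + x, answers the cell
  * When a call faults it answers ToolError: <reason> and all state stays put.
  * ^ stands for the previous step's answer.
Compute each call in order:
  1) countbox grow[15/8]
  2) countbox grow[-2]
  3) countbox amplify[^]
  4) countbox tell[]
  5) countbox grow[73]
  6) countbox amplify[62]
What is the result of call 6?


;; 1. countbox grow(x='15/8') ~> 15/8
;; 2. countbox grow(x='-2') ~> -1/8
;; 3. countbox amplify(x='^') ~> 1/64
;; 4. countbox tell() ~> 1/64
;; 5. countbox grow(x='73') ~> 4673/64
;; 6. countbox amplify(x='62') ~> 144863/32

Answer: 144863/32


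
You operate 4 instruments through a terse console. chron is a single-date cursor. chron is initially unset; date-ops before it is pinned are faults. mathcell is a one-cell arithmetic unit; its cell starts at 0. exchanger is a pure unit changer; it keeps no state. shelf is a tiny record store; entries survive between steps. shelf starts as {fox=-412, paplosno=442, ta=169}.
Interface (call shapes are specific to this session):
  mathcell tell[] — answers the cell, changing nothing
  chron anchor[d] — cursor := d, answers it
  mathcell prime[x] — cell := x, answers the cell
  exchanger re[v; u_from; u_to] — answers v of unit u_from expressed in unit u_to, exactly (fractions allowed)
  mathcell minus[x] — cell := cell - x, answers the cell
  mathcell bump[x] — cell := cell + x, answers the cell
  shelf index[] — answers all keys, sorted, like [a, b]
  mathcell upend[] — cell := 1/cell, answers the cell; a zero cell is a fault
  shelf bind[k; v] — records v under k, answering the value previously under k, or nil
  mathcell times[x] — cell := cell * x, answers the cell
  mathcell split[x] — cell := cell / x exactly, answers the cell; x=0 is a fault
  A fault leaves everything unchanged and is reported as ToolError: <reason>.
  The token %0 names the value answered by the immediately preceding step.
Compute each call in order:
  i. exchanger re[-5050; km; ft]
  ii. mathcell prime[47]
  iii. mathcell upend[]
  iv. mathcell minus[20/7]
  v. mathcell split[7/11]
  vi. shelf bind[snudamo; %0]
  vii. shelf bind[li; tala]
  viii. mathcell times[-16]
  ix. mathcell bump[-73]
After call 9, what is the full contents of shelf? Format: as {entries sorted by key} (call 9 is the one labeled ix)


[in] exchanger re -5050 km ft
[out] -6312500000/381
[in] mathcell prime 47
[out] 47
[in] mathcell upend
[out] 1/47
[in] mathcell minus 20/7
[out] -933/329
[in] mathcell split 7/11
[out] -10263/2303
[in] shelf bind snudamo %0
[out] nil
[in] shelf bind li tala
[out] nil
[in] mathcell times -16
[out] 164208/2303
[in] mathcell bump -73
[out] -3911/2303

Answer: {fox=-412, li=tala, paplosno=442, snudamo=-10263/2303, ta=169}


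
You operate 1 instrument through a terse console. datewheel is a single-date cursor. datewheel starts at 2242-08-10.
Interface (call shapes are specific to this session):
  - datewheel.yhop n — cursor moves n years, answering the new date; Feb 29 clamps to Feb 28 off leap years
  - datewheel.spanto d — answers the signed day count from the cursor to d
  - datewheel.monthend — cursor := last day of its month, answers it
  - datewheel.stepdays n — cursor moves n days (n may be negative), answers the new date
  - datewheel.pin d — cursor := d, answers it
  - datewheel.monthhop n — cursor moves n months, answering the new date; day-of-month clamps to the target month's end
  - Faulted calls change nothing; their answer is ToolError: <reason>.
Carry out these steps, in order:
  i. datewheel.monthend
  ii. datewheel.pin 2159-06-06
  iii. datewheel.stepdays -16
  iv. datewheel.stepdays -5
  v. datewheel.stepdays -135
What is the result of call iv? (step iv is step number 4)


// 1. monthend() -> 2242-08-31
// 2. pin(d→2159-06-06) -> 2159-06-06
// 3. stepdays(n→-16) -> 2159-05-21
// 4. stepdays(n→-5) -> 2159-05-16
// 5. stepdays(n→-135) -> 2159-01-01

Answer: 2159-05-16


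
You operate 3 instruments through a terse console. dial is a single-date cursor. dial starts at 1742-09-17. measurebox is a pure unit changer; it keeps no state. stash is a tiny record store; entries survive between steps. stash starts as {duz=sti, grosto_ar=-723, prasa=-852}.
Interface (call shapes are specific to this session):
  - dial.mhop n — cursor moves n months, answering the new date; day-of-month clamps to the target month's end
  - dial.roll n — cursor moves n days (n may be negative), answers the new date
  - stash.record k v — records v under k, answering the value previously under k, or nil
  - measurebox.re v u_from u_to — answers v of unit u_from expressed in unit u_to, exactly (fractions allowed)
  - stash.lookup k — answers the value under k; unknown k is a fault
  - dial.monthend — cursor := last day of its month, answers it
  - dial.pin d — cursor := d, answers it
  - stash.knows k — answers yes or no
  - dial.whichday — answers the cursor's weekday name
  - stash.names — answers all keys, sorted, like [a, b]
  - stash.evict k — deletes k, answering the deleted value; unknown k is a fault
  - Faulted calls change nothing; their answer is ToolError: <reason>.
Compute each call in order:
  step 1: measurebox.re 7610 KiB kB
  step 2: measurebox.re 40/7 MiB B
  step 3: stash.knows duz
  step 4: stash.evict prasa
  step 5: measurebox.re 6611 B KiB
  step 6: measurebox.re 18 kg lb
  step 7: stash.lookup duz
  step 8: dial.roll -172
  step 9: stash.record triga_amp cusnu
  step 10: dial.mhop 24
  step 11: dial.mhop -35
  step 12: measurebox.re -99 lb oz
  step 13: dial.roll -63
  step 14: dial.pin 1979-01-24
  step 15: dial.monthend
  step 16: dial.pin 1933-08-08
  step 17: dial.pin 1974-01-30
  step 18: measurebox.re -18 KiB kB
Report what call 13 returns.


Answer: 1741-02-25

Derivation:
I try measurebox.re on 7610, KiB, kB, → 194816/25.
I run measurebox.re on 40/7, MiB, B, yielding 41943040/7.
Calling stash.knows on duz, and observe yes.
I call stash.evict on prasa: -852.
Next I call measurebox.re on 6611, B, KiB, and get 6611/1024.
I run measurebox.re on 18, kg, lb, → 1800000000/45359237.
I use stash.lookup on duz, which returns sti.
I try dial.roll on -172, and see 1742-03-29.
I use stash.record on triga_amp, cusnu, → nil.
I call dial.mhop on 24, — result: 1744-03-29.
Then dial.mhop on -35, which returns 1741-04-29.
I try measurebox.re on -99, lb, oz: -1584.
I try dial.roll on -63, which returns 1741-02-25.
Then dial.pin on 1979-01-24, yielding 1979-01-24.
Next I call dial.monthend(), and get 1979-01-31.
I try dial.pin on 1933-08-08, and observe 1933-08-08.
I call dial.pin on 1974-01-30, and get 1974-01-30.
I call measurebox.re on -18, KiB, kB, → -2304/125.


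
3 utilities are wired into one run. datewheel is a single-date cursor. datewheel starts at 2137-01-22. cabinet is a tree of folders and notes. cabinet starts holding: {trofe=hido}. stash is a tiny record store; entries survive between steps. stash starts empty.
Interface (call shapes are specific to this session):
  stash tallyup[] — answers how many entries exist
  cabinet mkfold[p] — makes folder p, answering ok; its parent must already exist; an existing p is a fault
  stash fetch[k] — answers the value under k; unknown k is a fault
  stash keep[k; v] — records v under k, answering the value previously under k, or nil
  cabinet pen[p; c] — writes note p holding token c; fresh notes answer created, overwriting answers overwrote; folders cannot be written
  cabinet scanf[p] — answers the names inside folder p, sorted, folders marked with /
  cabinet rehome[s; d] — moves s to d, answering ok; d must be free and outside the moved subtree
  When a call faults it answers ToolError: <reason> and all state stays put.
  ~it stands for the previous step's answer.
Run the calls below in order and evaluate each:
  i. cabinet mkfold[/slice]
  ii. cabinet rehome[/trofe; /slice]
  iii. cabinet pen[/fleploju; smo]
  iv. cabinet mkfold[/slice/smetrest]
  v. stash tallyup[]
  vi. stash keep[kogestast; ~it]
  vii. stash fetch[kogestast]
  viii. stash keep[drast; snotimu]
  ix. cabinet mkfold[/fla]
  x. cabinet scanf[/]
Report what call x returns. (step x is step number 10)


==> cabinet mkfold(/slice)
<== ok
==> cabinet rehome(/trofe, /slice)
<== ToolError: exists
==> cabinet pen(/fleploju, smo)
<== created
==> cabinet mkfold(/slice/smetrest)
<== ok
==> stash tallyup()
<== 0
==> stash keep(kogestast, ~it)
<== nil
==> stash fetch(kogestast)
<== 0
==> stash keep(drast, snotimu)
<== nil
==> cabinet mkfold(/fla)
<== ok
==> cabinet scanf(/)
<== [fla/, fleploju, slice/, trofe]

Answer: [fla/, fleploju, slice/, trofe]


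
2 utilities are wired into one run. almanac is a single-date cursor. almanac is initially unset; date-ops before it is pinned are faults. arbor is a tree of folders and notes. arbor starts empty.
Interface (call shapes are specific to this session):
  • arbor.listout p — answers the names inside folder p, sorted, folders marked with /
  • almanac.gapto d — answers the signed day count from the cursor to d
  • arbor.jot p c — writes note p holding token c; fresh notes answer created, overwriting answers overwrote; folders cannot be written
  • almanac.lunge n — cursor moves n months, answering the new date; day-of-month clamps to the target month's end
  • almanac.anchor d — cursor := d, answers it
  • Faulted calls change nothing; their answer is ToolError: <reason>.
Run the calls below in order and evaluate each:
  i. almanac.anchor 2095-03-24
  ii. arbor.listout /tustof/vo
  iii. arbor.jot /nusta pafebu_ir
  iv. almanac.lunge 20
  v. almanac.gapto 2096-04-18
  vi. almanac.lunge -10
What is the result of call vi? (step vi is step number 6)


Act: almanac.anchor[d→2095-03-24]
Obs: 2095-03-24
Act: arbor.listout[p→/tustof/vo]
Obs: ToolError: not found
Act: arbor.jot[p→/nusta; c→pafebu_ir]
Obs: created
Act: almanac.lunge[n→20]
Obs: 2096-11-24
Act: almanac.gapto[d→2096-04-18]
Obs: -220
Act: almanac.lunge[n→-10]
Obs: 2096-01-24

Answer: 2096-01-24


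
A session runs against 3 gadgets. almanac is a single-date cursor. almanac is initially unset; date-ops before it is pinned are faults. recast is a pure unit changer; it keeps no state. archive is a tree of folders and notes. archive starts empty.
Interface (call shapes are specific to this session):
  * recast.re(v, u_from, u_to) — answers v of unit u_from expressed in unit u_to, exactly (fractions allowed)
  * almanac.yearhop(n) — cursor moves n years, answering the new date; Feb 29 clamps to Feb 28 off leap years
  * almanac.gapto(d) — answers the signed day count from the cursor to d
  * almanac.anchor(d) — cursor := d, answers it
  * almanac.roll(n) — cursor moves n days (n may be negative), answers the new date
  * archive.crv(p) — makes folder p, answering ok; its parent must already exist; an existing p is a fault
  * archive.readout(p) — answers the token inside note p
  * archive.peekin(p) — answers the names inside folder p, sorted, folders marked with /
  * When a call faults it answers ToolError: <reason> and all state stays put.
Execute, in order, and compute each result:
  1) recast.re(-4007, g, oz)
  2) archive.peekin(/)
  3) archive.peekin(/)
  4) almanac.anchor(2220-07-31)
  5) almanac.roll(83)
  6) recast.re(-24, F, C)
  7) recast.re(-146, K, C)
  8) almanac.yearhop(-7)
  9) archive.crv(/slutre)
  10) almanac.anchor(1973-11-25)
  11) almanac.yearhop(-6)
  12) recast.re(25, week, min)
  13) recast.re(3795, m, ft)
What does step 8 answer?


~$ re v=-4007 u_from=g u_to=oz
:: -6411200000/45359237
~$ peekin p=/
:: []
~$ peekin p=/
:: []
~$ anchor d=2220-07-31
:: 2220-07-31
~$ roll n=83
:: 2220-10-22
~$ re v=-24 u_from=F u_to=C
:: -280/9
~$ re v=-146 u_from=K u_to=C
:: -8383/20
~$ yearhop n=-7
:: 2213-10-22
~$ crv p=/slutre
:: ok
~$ anchor d=1973-11-25
:: 1973-11-25
~$ yearhop n=-6
:: 1967-11-25
~$ re v=25 u_from=week u_to=min
:: 252000
~$ re v=3795 u_from=m u_to=ft
:: 1581250/127

Answer: 2213-10-22


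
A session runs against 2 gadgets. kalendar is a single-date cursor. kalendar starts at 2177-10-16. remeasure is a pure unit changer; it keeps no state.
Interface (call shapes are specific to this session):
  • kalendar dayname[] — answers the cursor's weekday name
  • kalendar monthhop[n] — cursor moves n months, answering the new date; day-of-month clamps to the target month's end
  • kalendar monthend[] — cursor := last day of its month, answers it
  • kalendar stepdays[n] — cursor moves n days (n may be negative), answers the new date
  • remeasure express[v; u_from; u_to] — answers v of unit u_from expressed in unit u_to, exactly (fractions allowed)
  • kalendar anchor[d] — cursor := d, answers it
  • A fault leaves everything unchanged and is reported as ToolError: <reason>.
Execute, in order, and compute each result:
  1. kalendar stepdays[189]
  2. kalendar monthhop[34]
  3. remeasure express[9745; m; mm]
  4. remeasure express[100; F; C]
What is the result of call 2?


# 1. kalendar stepdays(189) : 2178-04-23
# 2. kalendar monthhop(34) : 2181-02-23
# 3. remeasure express(9745, m, mm) : 9745000
# 4. remeasure express(100, F, C) : 340/9

Answer: 2181-02-23


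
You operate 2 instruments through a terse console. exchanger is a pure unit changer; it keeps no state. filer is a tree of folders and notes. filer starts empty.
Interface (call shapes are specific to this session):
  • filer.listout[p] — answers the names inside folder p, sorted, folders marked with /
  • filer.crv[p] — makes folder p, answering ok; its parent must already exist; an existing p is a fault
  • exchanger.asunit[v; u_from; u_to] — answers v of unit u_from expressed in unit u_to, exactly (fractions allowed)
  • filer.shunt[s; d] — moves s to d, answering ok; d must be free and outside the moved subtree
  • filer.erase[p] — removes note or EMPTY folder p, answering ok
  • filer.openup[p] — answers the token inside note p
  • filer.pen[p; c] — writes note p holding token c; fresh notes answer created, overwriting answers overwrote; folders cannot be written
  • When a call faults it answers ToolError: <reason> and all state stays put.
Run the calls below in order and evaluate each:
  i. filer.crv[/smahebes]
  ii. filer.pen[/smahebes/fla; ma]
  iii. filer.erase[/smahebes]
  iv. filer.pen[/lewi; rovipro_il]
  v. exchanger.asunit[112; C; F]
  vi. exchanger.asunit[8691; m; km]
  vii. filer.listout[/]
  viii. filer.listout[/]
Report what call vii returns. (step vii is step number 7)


Answer: [lewi, smahebes/]

Derivation:
==> filer.crv(/smahebes)
<== ok
==> filer.pen(/smahebes/fla, ma)
<== created
==> filer.erase(/smahebes)
<== ToolError: not empty
==> filer.pen(/lewi, rovipro_il)
<== created
==> exchanger.asunit(112, C, F)
<== 1168/5
==> exchanger.asunit(8691, m, km)
<== 8691/1000
==> filer.listout(/)
<== [lewi, smahebes/]
==> filer.listout(/)
<== [lewi, smahebes/]


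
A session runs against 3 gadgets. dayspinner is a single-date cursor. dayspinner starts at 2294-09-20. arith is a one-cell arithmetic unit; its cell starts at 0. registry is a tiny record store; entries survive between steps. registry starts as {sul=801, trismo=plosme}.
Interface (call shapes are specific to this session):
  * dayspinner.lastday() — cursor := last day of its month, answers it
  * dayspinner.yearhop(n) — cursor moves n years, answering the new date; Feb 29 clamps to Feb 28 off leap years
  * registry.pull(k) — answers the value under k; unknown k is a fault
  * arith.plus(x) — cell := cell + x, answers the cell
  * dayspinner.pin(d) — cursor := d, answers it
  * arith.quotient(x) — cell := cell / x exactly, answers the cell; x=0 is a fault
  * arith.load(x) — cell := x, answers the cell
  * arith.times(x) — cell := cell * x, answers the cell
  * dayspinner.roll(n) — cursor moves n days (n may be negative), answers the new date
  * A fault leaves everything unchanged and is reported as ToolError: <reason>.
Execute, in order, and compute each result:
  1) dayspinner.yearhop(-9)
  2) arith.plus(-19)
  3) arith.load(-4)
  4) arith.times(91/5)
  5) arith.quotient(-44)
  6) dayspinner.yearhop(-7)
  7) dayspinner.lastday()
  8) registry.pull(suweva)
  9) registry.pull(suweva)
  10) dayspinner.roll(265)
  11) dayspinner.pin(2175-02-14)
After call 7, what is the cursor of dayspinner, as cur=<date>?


-- 1. dayspinner.yearhop(n→-9) -> 2285-09-20
-- 2. arith.plus(x→-19) -> -19
-- 3. arith.load(x→-4) -> -4
-- 4. arith.times(x→91/5) -> -364/5
-- 5. arith.quotient(x→-44) -> 91/55
-- 6. dayspinner.yearhop(n→-7) -> 2278-09-20
-- 7. dayspinner.lastday() -> 2278-09-30
-- 8. registry.pull(k→suweva) -> ToolError: no such key suweva
-- 9. registry.pull(k→suweva) -> ToolError: no such key suweva
-- 10. dayspinner.roll(n→265) -> 2279-06-22
-- 11. dayspinner.pin(d→2175-02-14) -> 2175-02-14

Answer: cur=2278-09-30


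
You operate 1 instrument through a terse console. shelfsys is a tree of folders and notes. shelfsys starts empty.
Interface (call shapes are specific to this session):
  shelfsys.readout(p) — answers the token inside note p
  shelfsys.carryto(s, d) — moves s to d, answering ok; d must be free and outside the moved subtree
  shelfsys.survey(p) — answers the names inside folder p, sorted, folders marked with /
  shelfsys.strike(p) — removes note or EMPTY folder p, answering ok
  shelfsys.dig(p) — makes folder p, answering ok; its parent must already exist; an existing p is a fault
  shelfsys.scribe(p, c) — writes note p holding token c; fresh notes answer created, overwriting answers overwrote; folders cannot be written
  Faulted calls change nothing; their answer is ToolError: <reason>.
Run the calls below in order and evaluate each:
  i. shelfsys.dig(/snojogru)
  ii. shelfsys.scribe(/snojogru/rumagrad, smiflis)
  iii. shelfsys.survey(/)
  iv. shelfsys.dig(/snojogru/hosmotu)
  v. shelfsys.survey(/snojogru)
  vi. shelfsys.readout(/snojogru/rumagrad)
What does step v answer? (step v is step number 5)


% dig p=/snojogru
:: ok
% scribe p=/snojogru/rumagrad c=smiflis
:: created
% survey p=/
:: [snojogru/]
% dig p=/snojogru/hosmotu
:: ok
% survey p=/snojogru
:: [hosmotu/, rumagrad]
% readout p=/snojogru/rumagrad
:: smiflis

Answer: [hosmotu/, rumagrad]


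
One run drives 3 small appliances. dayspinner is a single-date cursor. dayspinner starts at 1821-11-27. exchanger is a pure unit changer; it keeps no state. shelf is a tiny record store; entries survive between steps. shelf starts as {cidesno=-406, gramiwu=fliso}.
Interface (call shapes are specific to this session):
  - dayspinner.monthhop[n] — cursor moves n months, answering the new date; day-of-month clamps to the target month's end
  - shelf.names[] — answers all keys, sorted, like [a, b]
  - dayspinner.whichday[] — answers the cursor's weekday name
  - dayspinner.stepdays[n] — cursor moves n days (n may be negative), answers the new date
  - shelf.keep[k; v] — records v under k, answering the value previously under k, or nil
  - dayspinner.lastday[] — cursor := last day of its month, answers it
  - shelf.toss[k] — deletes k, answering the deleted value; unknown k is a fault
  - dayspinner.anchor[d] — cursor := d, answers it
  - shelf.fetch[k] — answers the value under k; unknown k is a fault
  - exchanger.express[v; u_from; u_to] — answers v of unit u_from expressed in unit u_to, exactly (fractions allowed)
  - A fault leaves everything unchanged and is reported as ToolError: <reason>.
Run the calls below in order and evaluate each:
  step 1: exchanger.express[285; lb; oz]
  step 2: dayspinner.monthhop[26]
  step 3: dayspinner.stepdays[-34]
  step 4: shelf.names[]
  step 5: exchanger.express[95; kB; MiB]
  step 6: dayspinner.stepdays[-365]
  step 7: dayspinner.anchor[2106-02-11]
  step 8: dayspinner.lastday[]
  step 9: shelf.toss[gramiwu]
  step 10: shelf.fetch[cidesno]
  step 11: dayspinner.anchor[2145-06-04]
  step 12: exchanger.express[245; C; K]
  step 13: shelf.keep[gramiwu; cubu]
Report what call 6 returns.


Answer: 1822-12-24

Derivation:
Do: express[v='285'; u_from='lb'; u_to='oz']
See: 4560
Do: monthhop[n='26']
See: 1824-01-27
Do: stepdays[n='-34']
See: 1823-12-24
Do: names[]
See: [cidesno, gramiwu]
Do: express[v='95'; u_from='kB'; u_to='MiB']
See: 11875/131072
Do: stepdays[n='-365']
See: 1822-12-24
Do: anchor[d='2106-02-11']
See: 2106-02-11
Do: lastday[]
See: 2106-02-28
Do: toss[k='gramiwu']
See: fliso
Do: fetch[k='cidesno']
See: -406
Do: anchor[d='2145-06-04']
See: 2145-06-04
Do: express[v='245'; u_from='C'; u_to='K']
See: 10363/20
Do: keep[k='gramiwu'; v='cubu']
See: nil


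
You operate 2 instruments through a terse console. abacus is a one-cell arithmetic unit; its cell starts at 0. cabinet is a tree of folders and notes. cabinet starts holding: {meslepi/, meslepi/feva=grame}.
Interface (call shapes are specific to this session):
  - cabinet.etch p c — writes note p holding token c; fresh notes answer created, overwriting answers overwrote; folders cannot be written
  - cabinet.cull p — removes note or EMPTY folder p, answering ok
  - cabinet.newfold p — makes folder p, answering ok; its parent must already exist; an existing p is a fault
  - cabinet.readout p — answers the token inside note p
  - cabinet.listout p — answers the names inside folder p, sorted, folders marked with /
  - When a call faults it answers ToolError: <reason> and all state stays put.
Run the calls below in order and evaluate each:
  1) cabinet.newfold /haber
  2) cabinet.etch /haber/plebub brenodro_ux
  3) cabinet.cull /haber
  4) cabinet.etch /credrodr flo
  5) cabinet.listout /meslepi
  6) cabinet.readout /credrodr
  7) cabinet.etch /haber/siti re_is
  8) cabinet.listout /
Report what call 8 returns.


% cabinet.newfold p→/haber
  ok
% cabinet.etch p→/haber/plebub c→brenodro_ux
  created
% cabinet.cull p→/haber
  ToolError: not empty
% cabinet.etch p→/credrodr c→flo
  created
% cabinet.listout p→/meslepi
  [feva]
% cabinet.readout p→/credrodr
  flo
% cabinet.etch p→/haber/siti c→re_is
  created
% cabinet.listout p→/
  [credrodr, haber/, meslepi/]

Answer: [credrodr, haber/, meslepi/]


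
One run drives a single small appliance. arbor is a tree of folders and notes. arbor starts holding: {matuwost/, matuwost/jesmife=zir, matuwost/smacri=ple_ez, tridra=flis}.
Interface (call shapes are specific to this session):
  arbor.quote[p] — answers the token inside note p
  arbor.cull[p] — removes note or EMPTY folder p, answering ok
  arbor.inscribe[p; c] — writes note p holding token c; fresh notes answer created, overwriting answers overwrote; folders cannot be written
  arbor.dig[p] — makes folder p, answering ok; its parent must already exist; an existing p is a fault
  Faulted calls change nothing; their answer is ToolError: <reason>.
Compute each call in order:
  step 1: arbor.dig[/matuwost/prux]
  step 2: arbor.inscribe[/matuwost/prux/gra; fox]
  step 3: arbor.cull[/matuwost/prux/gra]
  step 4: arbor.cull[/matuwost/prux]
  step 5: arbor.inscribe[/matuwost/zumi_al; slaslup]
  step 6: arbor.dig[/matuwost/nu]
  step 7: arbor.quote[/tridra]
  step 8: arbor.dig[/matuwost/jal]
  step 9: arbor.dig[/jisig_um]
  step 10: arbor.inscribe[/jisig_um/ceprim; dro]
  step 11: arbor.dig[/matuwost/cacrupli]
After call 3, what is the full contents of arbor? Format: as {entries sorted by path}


Answer: {matuwost/, matuwost/jesmife=zir, matuwost/prux/, matuwost/smacri=ple_ez, tridra=flis}

Derivation:
-- 1. arbor.dig(p=/matuwost/prux) : ok
-- 2. arbor.inscribe(p=/matuwost/prux/gra, c=fox) : created
-- 3. arbor.cull(p=/matuwost/prux/gra) : ok
-- 4. arbor.cull(p=/matuwost/prux) : ok
-- 5. arbor.inscribe(p=/matuwost/zumi_al, c=slaslup) : created
-- 6. arbor.dig(p=/matuwost/nu) : ok
-- 7. arbor.quote(p=/tridra) : flis
-- 8. arbor.dig(p=/matuwost/jal) : ok
-- 9. arbor.dig(p=/jisig_um) : ok
-- 10. arbor.inscribe(p=/jisig_um/ceprim, c=dro) : created
-- 11. arbor.dig(p=/matuwost/cacrupli) : ok
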